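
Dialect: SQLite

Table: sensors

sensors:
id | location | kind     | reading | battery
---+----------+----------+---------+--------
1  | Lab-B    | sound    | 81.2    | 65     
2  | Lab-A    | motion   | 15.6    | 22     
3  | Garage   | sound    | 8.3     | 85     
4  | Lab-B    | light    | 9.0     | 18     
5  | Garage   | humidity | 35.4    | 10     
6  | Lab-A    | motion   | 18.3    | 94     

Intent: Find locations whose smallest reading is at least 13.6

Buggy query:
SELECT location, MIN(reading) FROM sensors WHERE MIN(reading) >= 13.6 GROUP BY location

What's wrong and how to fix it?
Bug: Aggregates like MIN are computed per group after WHERE runs

Fix: Use HAVING for the per-group MIN condition

Corrected query:
SELECT location, MIN(reading) FROM sensors GROUP BY location HAVING MIN(reading) >= 13.6

Result:
location | MIN(reading)
---------+-------------
Lab-A    | 15.6        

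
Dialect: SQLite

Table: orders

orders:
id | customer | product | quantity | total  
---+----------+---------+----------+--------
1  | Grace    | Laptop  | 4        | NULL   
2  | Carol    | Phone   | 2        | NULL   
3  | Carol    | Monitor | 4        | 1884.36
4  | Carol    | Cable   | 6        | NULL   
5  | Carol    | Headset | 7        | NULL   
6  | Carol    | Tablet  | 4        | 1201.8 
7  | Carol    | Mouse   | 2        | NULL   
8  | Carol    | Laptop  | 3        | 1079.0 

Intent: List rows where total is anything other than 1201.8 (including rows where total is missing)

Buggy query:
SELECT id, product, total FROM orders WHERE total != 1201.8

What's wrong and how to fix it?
Bug: 'total != 1201.8' is unknown when total is NULL, so NULL rows are silently excluded

Fix: Add an explicit OR total IS NULL to include the missing-value rows

Corrected query:
SELECT id, product, total FROM orders WHERE total != 1201.8 OR total IS NULL

Result:
id | product | total  
---+---------+--------
1  | Laptop  | NULL   
2  | Phone   | NULL   
3  | Monitor | 1884.36
4  | Cable   | NULL   
5  | Headset | NULL   
7  | Mouse   | NULL   
8  | Laptop  | 1079   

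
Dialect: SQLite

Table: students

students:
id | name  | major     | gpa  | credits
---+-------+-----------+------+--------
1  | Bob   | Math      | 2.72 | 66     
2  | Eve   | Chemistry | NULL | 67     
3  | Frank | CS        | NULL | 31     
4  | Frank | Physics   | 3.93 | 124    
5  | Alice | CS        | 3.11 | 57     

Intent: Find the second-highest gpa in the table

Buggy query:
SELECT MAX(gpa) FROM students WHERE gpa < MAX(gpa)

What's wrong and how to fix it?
Bug: MAX(gpa) on the right of the comparison is an aggregate-in-WHERE error

Fix: Compute the overall MAX in a subquery, then take MAX of rows below it

Corrected query:
SELECT MAX(gpa) FROM students WHERE gpa < (SELECT MAX(gpa) FROM students)

Result:
MAX(gpa)
--------
3.11    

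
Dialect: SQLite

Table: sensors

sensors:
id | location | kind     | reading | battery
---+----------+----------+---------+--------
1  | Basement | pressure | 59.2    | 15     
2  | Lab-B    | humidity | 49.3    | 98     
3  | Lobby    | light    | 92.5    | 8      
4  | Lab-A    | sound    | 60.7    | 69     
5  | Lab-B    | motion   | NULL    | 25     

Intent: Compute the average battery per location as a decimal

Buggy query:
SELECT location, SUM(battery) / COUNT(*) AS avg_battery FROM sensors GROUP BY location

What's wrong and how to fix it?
Bug: Both operands are integers, so '/' performs integer division and truncates

Fix: Multiply by 1.0 (or CAST to REAL) to force floating-point division

Corrected query:
SELECT location, SUM(battery) * 1.0 / COUNT(*) AS avg_battery FROM sensors GROUP BY location

Result:
location | avg_battery
---------+------------
Basement | 15         
Lab-A    | 69         
Lab-B    | 61.5       
Lobby    | 8          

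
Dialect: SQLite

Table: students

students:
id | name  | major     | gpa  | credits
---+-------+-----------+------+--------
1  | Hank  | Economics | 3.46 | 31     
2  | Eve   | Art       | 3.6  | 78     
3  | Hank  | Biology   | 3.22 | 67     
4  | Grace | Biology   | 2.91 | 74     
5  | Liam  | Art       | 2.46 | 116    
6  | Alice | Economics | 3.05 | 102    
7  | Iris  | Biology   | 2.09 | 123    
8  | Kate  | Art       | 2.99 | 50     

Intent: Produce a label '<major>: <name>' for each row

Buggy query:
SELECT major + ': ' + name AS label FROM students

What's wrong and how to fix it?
Bug: SQLite uses || for string concatenation; + coerces text to numbers (yielding 0)

Fix: Replace + with || to concatenate text

Corrected query:
SELECT major || ': ' || name AS label FROM students

Result:
label           
----------------
Economics: Hank 
Art: Eve        
Biology: Hank   
Biology: Grace  
Art: Liam       
Economics: Alice
Biology: Iris   
Art: Kate       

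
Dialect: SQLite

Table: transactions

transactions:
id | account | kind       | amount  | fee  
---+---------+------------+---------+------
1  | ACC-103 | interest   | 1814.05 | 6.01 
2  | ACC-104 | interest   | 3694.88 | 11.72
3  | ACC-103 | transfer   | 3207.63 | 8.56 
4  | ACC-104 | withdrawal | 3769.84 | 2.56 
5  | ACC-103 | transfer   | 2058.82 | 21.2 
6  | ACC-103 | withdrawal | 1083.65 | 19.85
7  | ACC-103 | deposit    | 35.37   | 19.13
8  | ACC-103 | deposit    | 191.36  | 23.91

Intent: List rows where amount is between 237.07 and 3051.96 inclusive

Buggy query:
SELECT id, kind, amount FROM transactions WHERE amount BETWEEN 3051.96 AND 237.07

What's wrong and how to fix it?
Bug: BETWEEN expects the lower bound first; with 3051.96 AND 237.07 the range is empty

Fix: Swap the bounds so the smaller value comes first

Corrected query:
SELECT id, kind, amount FROM transactions WHERE amount BETWEEN 237.07 AND 3051.96

Result:
id | kind       | amount 
---+------------+--------
1  | interest   | 1814.05
5  | transfer   | 2058.82
6  | withdrawal | 1083.65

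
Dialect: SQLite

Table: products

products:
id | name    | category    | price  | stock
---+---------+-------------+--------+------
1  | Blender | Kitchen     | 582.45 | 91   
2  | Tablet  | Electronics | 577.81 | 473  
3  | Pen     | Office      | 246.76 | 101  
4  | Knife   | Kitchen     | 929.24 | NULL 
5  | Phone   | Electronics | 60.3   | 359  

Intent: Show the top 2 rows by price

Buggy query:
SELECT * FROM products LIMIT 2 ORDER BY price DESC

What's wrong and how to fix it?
Bug: LIMIT must come after ORDER BY

Fix: Swap the clauses: ORDER BY first, then LIMIT

Corrected query:
SELECT * FROM products ORDER BY price DESC LIMIT 2

Result:
id | name    | category | price  | stock
---+---------+----------+--------+------
4  | Knife   | Kitchen  | 929.24 | NULL 
1  | Blender | Kitchen  | 582.45 | 91   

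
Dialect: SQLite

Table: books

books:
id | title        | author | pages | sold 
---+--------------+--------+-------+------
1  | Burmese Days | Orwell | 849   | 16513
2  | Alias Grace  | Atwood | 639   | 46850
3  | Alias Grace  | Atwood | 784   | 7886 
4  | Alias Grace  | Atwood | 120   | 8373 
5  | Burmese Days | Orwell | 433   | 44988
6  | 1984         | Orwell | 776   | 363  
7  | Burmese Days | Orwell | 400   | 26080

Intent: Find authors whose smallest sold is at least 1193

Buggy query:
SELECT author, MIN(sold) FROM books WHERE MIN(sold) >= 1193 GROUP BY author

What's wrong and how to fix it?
Bug: MIN() in WHERE is a misuse of aggregate

Fix: Replace WHERE with HAVING after the GROUP BY

Corrected query:
SELECT author, MIN(sold) FROM books GROUP BY author HAVING MIN(sold) >= 1193

Result:
author | MIN(sold)
-------+----------
Atwood | 7886     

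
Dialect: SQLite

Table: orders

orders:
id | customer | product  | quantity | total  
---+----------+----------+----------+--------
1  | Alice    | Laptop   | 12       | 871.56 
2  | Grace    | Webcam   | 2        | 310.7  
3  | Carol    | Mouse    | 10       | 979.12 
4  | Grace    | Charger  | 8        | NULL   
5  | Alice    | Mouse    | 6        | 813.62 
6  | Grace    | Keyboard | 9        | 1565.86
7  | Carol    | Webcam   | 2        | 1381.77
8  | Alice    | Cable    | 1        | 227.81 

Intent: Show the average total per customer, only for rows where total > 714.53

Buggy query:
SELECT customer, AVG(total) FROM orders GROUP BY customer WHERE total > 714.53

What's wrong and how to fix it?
Bug: Row-level WHERE must come before GROUP BY in the clause order

Fix: Place WHERE between FROM and GROUP BY

Corrected query:
SELECT customer, AVG(total) FROM orders WHERE total > 714.53 GROUP BY customer

Result:
customer | AVG(total)
---------+-----------
Alice    | 842.59    
Carol    | 1180.445  
Grace    | 1565.86   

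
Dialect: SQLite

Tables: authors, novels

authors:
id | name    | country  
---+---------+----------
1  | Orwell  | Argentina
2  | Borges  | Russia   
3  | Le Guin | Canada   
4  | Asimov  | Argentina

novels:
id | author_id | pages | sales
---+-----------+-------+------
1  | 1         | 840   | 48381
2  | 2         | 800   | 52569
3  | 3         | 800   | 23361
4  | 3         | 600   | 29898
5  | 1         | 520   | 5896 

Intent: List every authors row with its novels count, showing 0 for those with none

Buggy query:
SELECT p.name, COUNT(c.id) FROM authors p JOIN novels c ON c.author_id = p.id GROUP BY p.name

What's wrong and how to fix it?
Bug: An inner join excludes parents with zero children

Fix: Use LEFT JOIN so parents without children still appear (COUNT(c.id) gives 0)

Corrected query:
SELECT p.name, COUNT(c.id) FROM authors p LEFT JOIN novels c ON c.author_id = p.id GROUP BY p.name

Result:
name    | COUNT(c.id)
--------+------------
Asimov  | 0          
Borges  | 1          
Le Guin | 2          
Orwell  | 2          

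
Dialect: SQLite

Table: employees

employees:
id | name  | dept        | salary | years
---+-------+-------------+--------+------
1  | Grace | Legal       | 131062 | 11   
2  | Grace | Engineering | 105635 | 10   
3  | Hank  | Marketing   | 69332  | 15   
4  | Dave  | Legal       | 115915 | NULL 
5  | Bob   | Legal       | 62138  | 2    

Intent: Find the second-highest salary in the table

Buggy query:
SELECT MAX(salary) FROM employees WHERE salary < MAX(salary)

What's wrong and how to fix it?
Bug: The inner MAX is an aggregate inside WHERE, which is not allowed

Fix: Compute the overall MAX in a subquery, then take MAX of rows below it

Corrected query:
SELECT MAX(salary) FROM employees WHERE salary < (SELECT MAX(salary) FROM employees)

Result:
MAX(salary)
-----------
115915     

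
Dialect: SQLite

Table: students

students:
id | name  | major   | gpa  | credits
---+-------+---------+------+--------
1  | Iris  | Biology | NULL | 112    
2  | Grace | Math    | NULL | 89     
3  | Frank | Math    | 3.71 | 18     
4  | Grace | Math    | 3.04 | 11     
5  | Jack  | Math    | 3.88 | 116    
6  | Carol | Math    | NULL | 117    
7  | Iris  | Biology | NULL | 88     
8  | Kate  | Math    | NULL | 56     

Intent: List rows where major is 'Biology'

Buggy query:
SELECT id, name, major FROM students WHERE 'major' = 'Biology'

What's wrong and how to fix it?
Bug: Single quotes denote string literals in SQL; the column name is being compared as a constant string

Fix: Reference the column as major without single quotes

Corrected query:
SELECT id, name, major FROM students WHERE major = 'Biology'

Result:
id | name | major  
---+------+--------
1  | Iris | Biology
7  | Iris | Biology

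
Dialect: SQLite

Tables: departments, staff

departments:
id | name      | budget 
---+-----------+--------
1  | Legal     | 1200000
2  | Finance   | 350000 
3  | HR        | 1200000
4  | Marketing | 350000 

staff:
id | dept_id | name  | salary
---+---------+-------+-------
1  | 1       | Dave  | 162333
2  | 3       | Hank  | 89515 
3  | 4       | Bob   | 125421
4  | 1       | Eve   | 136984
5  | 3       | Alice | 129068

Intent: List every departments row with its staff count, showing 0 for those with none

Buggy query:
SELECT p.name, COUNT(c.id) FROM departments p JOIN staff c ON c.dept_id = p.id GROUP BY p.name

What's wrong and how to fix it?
Bug: An inner join excludes parents with zero children

Fix: Switch to LEFT JOIN to retain unmatched parent rows

Corrected query:
SELECT p.name, COUNT(c.id) FROM departments p LEFT JOIN staff c ON c.dept_id = p.id GROUP BY p.name

Result:
name      | COUNT(c.id)
----------+------------
Finance   | 0          
HR        | 2          
Legal     | 2          
Marketing | 1          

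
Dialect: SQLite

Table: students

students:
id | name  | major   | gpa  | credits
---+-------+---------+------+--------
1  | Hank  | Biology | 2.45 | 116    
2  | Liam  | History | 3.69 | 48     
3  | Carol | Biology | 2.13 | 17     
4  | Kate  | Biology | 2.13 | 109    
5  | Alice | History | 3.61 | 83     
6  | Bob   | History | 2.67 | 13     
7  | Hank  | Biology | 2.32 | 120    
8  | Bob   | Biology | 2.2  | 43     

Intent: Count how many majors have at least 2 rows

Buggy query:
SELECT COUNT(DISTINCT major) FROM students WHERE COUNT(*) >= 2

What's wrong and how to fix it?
Bug: WHERE filters individual rows, not groups, so a group-level COUNT is invalid there

Fix: Use a subquery that GROUPs and filters with HAVING, then count its rows

Corrected query:
SELECT COUNT(*) FROM (SELECT major FROM students GROUP BY major HAVING COUNT(*) >= 2)

Result:
COUNT(*)
--------
2       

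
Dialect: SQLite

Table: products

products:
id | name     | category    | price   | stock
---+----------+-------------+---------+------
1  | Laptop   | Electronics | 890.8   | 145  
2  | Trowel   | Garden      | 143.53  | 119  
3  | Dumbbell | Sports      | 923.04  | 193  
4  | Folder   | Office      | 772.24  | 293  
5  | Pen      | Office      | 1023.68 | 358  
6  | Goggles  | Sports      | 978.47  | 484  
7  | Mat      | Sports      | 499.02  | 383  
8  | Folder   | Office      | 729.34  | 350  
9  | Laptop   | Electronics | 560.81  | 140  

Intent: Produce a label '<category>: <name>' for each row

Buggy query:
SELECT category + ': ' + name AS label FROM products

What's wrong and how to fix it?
Bug: SQLite uses || for string concatenation; + coerces text to numbers (yielding 0)

Fix: Use the || operator for string concatenation

Corrected query:
SELECT category || ': ' || name AS label FROM products

Result:
label              
-------------------
Electronics: Laptop
Garden: Trowel     
Sports: Dumbbell   
Office: Folder     
Office: Pen        
Sports: Goggles    
Sports: Mat        
Office: Folder     
Electronics: Laptop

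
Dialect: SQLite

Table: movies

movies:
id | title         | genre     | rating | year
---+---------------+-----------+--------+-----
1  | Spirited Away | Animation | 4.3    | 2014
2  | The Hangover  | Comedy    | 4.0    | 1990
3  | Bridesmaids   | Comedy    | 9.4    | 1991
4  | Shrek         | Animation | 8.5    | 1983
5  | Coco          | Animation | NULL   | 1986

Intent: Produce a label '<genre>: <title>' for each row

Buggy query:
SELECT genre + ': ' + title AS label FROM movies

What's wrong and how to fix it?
Bug: '+' is numeric addition; on text columns SQLite converts them to 0 instead of concatenating

Fix: Use the || operator for string concatenation

Corrected query:
SELECT genre || ': ' || title AS label FROM movies

Result:
label                   
------------------------
Animation: Spirited Away
Comedy: The Hangover    
Comedy: Bridesmaids     
Animation: Shrek        
Animation: Coco         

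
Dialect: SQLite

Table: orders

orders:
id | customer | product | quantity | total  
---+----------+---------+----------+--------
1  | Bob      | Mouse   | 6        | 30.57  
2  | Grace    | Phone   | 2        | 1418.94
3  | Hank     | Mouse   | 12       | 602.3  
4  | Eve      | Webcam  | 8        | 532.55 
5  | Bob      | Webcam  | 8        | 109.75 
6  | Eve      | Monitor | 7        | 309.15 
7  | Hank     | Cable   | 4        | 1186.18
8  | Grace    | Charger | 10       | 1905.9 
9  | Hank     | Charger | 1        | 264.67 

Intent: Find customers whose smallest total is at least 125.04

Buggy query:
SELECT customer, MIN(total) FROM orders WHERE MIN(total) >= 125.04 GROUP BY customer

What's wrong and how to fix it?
Bug: Aggregates like MIN are computed per group after WHERE runs

Fix: Replace WHERE with HAVING after the GROUP BY

Corrected query:
SELECT customer, MIN(total) FROM orders GROUP BY customer HAVING MIN(total) >= 125.04

Result:
customer | MIN(total)
---------+-----------
Eve      | 309.15    
Grace    | 1418.94   
Hank     | 264.67    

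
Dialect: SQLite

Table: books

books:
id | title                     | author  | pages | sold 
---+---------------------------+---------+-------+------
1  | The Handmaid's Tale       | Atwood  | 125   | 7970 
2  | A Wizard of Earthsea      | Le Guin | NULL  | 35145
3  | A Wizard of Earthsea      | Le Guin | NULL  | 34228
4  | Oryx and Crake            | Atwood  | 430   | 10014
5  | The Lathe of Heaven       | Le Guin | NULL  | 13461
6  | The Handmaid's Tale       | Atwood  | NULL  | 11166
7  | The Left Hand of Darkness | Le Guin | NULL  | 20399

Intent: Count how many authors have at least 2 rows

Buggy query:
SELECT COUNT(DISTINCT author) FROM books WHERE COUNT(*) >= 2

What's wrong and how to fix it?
Bug: COUNT(*) cannot appear in WHERE; the per-group count doesn't exist yet

Fix: Use a subquery that GROUPs and filters with HAVING, then count its rows

Corrected query:
SELECT COUNT(*) FROM (SELECT author FROM books GROUP BY author HAVING COUNT(*) >= 2)

Result:
COUNT(*)
--------
2       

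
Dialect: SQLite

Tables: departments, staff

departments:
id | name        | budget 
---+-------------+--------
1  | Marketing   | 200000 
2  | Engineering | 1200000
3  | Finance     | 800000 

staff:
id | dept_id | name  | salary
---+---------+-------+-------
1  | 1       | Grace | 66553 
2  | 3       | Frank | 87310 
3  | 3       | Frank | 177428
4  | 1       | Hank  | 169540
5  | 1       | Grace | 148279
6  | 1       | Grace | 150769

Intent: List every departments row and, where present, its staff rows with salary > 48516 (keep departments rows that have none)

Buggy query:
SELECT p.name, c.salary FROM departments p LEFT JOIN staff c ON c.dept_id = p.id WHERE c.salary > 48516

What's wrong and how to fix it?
Bug: A WHERE condition on the right-hand table after LEFT JOIN drops unmatched parents

Fix: Move the right-table condition into the ON clause so unmatched parents are kept

Corrected query:
SELECT p.name, c.salary FROM departments p LEFT JOIN staff c ON c.dept_id = p.id AND c.salary > 48516

Result:
name        | salary
------------+-------
Marketing   | 66553 
Marketing   | 148279
Marketing   | 150769
Marketing   | 169540
Engineering | NULL  
Finance     | 87310 
Finance     | 177428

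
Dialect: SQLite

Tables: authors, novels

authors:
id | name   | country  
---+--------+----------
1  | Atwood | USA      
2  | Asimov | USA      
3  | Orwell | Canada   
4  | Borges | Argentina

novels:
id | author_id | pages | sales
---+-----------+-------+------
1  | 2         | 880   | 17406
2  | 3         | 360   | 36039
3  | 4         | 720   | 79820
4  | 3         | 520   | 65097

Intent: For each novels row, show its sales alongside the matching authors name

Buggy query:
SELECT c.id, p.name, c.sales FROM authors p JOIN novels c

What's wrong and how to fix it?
Bug: JOIN with no ON clause produces a cartesian product; every novels row pairs with every authors row

Fix: Add ON c.author_id = p.id to the JOIN

Corrected query:
SELECT c.id, p.name, c.sales FROM authors p JOIN novels c ON c.author_id = p.id

Result:
id | name   | sales
---+--------+------
1  | Asimov | 17406
2  | Orwell | 36039
3  | Borges | 79820
4  | Orwell | 65097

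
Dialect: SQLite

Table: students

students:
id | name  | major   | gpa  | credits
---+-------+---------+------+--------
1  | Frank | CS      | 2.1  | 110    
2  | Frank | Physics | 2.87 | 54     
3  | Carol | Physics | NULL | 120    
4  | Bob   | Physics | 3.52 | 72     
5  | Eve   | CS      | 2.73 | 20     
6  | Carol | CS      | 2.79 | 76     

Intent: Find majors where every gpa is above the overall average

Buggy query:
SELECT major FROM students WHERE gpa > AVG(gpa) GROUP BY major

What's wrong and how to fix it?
Bug: WHERE evaluates per row before aggregation, so AVG() is unavailable

Fix: Use a subquery for AVG and a HAVING MIN(...) filter so the condition holds for every row in the group

Corrected query:
SELECT major FROM students GROUP BY major HAVING MIN(gpa) > (SELECT AVG(gpa) FROM students)

Result:
major  
-------
Physics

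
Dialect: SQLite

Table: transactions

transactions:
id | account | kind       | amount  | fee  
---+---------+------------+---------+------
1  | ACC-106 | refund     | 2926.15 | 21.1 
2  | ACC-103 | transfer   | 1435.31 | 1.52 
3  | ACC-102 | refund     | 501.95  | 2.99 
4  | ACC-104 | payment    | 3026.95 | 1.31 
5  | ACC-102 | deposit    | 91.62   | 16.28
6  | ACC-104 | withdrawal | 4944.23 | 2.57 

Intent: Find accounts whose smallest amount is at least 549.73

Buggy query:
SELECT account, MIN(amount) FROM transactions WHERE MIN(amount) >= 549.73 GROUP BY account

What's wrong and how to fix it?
Bug: Aggregates like MIN are computed per group after WHERE runs

Fix: Replace WHERE with HAVING after the GROUP BY

Corrected query:
SELECT account, MIN(amount) FROM transactions GROUP BY account HAVING MIN(amount) >= 549.73

Result:
account | MIN(amount)
--------+------------
ACC-103 | 1435.31    
ACC-104 | 3026.95    
ACC-106 | 2926.15    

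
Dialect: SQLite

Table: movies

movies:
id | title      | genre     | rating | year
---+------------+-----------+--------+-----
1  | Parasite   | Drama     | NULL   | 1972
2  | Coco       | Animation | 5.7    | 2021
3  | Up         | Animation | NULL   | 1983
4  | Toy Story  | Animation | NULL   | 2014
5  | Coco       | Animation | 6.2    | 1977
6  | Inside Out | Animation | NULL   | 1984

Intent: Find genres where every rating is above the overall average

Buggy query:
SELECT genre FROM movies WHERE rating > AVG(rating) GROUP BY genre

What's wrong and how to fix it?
Bug: WHERE evaluates per row before aggregation, so AVG() is unavailable

Fix: Use a subquery for AVG and a HAVING MIN(...) filter so the condition holds for every row in the group

Corrected query:
SELECT genre FROM movies GROUP BY genre HAVING MIN(rating) > (SELECT AVG(rating) FROM movies)

Result:
(no rows)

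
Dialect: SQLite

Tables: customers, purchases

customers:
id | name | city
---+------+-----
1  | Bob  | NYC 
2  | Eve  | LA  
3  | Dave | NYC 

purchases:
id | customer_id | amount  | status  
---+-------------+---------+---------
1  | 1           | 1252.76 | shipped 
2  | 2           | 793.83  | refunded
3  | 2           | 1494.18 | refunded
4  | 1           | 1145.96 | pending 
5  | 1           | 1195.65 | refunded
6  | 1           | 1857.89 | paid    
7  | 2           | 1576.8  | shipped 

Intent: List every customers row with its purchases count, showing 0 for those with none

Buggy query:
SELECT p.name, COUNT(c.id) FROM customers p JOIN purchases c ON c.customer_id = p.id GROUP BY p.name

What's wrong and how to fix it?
Bug: An inner join excludes parents with zero children

Fix: Use LEFT JOIN so parents without children still appear (COUNT(c.id) gives 0)

Corrected query:
SELECT p.name, COUNT(c.id) FROM customers p LEFT JOIN purchases c ON c.customer_id = p.id GROUP BY p.name

Result:
name | COUNT(c.id)
-----+------------
Bob  | 4          
Dave | 0          
Eve  | 3          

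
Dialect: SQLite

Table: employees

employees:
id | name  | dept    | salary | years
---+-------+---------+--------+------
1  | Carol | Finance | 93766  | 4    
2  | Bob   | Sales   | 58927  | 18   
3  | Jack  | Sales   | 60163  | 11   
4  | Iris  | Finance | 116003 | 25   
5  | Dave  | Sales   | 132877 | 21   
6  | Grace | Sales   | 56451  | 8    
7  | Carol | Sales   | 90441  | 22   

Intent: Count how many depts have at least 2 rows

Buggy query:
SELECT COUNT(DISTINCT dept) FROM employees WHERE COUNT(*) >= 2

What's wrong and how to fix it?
Bug: COUNT(*) cannot appear in WHERE; the per-group count doesn't exist yet

Fix: Group first with HAVING COUNT(*) >= 2, then COUNT the resulting groups

Corrected query:
SELECT COUNT(*) FROM (SELECT dept FROM employees GROUP BY dept HAVING COUNT(*) >= 2)

Result:
COUNT(*)
--------
2       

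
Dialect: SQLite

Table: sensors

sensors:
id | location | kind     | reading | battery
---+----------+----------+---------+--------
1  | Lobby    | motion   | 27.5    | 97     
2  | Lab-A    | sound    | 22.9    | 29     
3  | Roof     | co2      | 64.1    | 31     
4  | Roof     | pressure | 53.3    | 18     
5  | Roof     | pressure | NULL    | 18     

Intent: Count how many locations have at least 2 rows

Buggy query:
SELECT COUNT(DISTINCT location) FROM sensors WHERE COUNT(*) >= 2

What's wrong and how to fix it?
Bug: WHERE filters individual rows, not groups, so a group-level COUNT is invalid there

Fix: Use a subquery that GROUPs and filters with HAVING, then count its rows

Corrected query:
SELECT COUNT(*) FROM (SELECT location FROM sensors GROUP BY location HAVING COUNT(*) >= 2)

Result:
COUNT(*)
--------
1       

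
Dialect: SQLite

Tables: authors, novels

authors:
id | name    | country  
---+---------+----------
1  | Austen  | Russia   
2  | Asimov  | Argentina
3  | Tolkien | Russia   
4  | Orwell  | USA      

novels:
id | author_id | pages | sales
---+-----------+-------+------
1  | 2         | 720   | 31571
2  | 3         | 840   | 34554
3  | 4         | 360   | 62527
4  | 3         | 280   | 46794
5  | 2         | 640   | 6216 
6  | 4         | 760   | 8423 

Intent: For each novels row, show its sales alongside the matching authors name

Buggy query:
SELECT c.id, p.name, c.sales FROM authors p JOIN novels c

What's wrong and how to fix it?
Bug: Missing join condition: each novels row is matched to all authors rows instead of just its own

Fix: Specify the join condition linking the foreign key to the parent id

Corrected query:
SELECT c.id, p.name, c.sales FROM authors p JOIN novels c ON c.author_id = p.id

Result:
id | name    | sales
---+---------+------
1  | Asimov  | 31571
2  | Tolkien | 34554
3  | Orwell  | 62527
4  | Tolkien | 46794
5  | Asimov  | 6216 
6  | Orwell  | 8423 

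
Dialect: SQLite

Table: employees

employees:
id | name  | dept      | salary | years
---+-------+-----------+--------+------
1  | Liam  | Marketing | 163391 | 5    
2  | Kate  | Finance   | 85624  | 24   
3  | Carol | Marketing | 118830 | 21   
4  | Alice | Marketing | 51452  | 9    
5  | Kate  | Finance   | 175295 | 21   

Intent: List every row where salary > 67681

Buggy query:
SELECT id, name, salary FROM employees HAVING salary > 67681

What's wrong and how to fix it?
Bug: This is a non-aggregate query (no GROUP BY, no aggregates), so in SQLite the HAVING clause is invalid here; a row-level condition belongs in WHERE

Fix: Replace HAVING with WHERE since the condition applies to individual rows

Corrected query:
SELECT id, name, salary FROM employees WHERE salary > 67681

Result:
id | name  | salary
---+-------+-------
1  | Liam  | 163391
2  | Kate  | 85624 
3  | Carol | 118830
5  | Kate  | 175295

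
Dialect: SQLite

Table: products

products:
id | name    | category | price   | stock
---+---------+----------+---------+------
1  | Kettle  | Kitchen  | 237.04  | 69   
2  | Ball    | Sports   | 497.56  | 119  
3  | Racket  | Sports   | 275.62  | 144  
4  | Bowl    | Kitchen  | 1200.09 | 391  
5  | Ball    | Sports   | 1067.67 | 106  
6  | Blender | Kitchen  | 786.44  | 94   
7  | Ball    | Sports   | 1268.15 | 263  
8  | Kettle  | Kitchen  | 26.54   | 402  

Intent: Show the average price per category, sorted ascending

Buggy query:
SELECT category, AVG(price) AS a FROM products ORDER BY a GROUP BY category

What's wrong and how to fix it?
Bug: GROUP BY must precede ORDER BY

Fix: Move ORDER BY to the end, after GROUP BY

Corrected query:
SELECT category, AVG(price) AS a FROM products GROUP BY category ORDER BY a

Result:
category | a       
---------+---------
Kitchen  | 562.5275
Sports   | 777.25  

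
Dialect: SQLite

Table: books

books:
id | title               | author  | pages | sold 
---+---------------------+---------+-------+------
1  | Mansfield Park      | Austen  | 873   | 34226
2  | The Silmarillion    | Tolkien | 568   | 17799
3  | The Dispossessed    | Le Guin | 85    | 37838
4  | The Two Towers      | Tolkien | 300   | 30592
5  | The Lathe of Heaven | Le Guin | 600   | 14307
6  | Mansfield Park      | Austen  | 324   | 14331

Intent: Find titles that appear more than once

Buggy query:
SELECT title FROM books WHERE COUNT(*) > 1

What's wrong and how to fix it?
Bug: WHERE can't reference COUNT(*); aggregates are computed after WHERE

Fix: GROUP BY title, then filter groups with HAVING COUNT(*) > 1

Corrected query:
SELECT title FROM books GROUP BY title HAVING COUNT(*) > 1

Result:
title         
--------------
Mansfield Park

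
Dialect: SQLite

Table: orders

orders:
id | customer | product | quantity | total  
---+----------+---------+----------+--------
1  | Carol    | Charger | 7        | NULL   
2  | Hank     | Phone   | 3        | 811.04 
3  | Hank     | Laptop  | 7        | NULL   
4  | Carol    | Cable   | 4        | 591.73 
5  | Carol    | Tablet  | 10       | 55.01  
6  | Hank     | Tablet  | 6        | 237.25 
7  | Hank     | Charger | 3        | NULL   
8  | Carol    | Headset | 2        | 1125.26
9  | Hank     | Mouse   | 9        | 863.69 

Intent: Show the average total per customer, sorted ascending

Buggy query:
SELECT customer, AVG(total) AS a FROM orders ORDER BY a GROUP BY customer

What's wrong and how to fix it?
Bug: ORDER BY appears before GROUP BY; SQL clause order requires GROUP BY first

Fix: Reorder: SELECT … FROM … GROUP BY … ORDER BY …

Corrected query:
SELECT customer, AVG(total) AS a FROM orders GROUP BY customer ORDER BY a

Result:
customer | a         
---------+-----------
Carol    | 590.666667
Hank     | 637.326667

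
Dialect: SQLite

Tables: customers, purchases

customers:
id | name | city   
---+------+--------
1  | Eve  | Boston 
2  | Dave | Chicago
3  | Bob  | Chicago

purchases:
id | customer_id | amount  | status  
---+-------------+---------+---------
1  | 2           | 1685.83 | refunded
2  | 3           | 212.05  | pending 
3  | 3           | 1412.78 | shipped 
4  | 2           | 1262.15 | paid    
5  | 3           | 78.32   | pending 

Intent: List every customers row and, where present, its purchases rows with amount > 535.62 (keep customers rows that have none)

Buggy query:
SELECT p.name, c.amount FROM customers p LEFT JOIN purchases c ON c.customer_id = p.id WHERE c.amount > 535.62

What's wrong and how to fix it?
Bug: Filtering c.amount in WHERE discards the NULL rows produced by LEFT JOIN, turning it into an inner join

Fix: Put 'c.amount > 535.62' in the JOIN's ON clause instead of WHERE

Corrected query:
SELECT p.name, c.amount FROM customers p LEFT JOIN purchases c ON c.customer_id = p.id AND c.amount > 535.62

Result:
name | amount 
-----+--------
Eve  | NULL   
Dave | 1262.15
Dave | 1685.83
Bob  | 1412.78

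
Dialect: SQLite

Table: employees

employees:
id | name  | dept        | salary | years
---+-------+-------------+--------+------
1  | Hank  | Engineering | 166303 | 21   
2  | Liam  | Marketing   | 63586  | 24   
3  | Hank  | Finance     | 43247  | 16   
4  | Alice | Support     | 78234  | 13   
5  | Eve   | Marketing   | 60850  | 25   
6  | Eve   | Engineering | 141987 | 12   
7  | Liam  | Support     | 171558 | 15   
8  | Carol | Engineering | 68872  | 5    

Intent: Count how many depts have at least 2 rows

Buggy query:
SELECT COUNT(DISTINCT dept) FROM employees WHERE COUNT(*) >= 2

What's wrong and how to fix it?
Bug: COUNT(*) cannot appear in WHERE; the per-group count doesn't exist yet

Fix: Group first with HAVING COUNT(*) >= 2, then COUNT the resulting groups

Corrected query:
SELECT COUNT(*) FROM (SELECT dept FROM employees GROUP BY dept HAVING COUNT(*) >= 2)

Result:
COUNT(*)
--------
3       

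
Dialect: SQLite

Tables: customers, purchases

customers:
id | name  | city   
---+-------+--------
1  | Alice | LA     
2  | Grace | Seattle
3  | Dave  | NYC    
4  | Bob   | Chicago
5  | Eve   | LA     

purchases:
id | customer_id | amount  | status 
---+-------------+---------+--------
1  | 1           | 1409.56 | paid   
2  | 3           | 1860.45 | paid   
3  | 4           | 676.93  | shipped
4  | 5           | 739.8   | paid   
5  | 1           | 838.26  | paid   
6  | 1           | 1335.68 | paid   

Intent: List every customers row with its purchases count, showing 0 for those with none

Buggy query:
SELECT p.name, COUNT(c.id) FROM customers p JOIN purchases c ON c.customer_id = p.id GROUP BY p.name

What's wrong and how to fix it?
Bug: An inner join excludes parents with zero children

Fix: Use LEFT JOIN so parents without children still appear (COUNT(c.id) gives 0)

Corrected query:
SELECT p.name, COUNT(c.id) FROM customers p LEFT JOIN purchases c ON c.customer_id = p.id GROUP BY p.name

Result:
name  | COUNT(c.id)
------+------------
Alice | 3          
Bob   | 1          
Dave  | 1          
Eve   | 1          
Grace | 0          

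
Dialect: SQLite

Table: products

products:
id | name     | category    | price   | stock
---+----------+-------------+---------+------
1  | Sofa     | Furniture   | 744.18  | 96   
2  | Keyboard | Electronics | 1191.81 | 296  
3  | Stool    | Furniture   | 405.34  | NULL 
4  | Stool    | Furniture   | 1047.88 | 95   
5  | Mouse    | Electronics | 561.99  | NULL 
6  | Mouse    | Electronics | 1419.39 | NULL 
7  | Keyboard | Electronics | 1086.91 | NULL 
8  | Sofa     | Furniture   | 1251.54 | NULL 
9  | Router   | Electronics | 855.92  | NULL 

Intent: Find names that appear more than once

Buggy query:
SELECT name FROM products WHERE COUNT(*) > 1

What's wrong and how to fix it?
Bug: COUNT(*) is an aggregate and cannot be used in WHERE

Fix: GROUP BY name, then filter groups with HAVING COUNT(*) > 1

Corrected query:
SELECT name FROM products GROUP BY name HAVING COUNT(*) > 1

Result:
name    
--------
Keyboard
Mouse   
Sofa    
Stool   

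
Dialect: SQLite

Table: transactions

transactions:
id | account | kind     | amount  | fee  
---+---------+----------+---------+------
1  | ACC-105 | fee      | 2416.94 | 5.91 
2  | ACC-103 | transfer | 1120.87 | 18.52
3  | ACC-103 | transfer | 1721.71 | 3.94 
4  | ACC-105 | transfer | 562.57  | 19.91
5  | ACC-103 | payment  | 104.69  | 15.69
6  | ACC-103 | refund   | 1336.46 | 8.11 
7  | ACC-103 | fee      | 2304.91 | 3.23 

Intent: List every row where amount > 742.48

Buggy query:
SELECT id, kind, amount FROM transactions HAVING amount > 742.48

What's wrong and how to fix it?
Bug: This is a non-aggregate query (no GROUP BY, no aggregates), so in SQLite the HAVING clause is invalid here; a row-level condition belongs in WHERE

Fix: Replace HAVING with WHERE since the condition applies to individual rows

Corrected query:
SELECT id, kind, amount FROM transactions WHERE amount > 742.48

Result:
id | kind     | amount 
---+----------+--------
1  | fee      | 2416.94
2  | transfer | 1120.87
3  | transfer | 1721.71
6  | refund   | 1336.46
7  | fee      | 2304.91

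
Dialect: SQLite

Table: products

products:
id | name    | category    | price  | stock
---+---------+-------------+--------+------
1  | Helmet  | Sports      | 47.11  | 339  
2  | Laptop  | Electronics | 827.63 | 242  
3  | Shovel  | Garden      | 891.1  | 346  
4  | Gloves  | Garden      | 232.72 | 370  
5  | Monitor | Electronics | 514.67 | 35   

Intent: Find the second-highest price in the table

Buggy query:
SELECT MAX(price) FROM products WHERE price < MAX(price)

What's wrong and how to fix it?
Bug: The inner MAX is an aggregate inside WHERE, which is not allowed

Fix: Put the inner MAX in a scalar subquery

Corrected query:
SELECT MAX(price) FROM products WHERE price < (SELECT MAX(price) FROM products)

Result:
MAX(price)
----------
827.63    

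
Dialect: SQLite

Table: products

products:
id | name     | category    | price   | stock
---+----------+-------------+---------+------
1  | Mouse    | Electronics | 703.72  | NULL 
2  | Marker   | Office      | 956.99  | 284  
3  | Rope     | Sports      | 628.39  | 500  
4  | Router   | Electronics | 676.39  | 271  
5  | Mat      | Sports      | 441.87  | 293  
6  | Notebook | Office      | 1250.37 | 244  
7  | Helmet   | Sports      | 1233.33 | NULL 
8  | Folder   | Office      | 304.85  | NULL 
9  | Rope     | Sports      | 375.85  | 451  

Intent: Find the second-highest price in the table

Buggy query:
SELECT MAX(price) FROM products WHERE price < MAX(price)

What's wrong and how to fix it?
Bug: The inner MAX is an aggregate inside WHERE, which is not allowed

Fix: Compute the overall MAX in a subquery, then take MAX of rows below it

Corrected query:
SELECT MAX(price) FROM products WHERE price < (SELECT MAX(price) FROM products)

Result:
MAX(price)
----------
1233.33   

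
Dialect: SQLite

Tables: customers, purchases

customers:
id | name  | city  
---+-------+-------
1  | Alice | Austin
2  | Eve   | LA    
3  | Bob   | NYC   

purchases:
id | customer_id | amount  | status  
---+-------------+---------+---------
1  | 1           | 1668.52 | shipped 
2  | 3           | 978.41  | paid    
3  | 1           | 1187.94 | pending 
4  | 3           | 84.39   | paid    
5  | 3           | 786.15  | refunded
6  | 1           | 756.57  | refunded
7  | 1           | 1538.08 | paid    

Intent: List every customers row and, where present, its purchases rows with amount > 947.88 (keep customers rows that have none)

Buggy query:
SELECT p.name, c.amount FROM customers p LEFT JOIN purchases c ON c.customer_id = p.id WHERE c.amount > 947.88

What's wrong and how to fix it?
Bug: A WHERE condition on the right-hand table after LEFT JOIN drops unmatched parents

Fix: Move the right-table condition into the ON clause so unmatched parents are kept

Corrected query:
SELECT p.name, c.amount FROM customers p LEFT JOIN purchases c ON c.customer_id = p.id AND c.amount > 947.88

Result:
name  | amount 
------+--------
Alice | 1187.94
Alice | 1538.08
Alice | 1668.52
Eve   | NULL   
Bob   | 978.41 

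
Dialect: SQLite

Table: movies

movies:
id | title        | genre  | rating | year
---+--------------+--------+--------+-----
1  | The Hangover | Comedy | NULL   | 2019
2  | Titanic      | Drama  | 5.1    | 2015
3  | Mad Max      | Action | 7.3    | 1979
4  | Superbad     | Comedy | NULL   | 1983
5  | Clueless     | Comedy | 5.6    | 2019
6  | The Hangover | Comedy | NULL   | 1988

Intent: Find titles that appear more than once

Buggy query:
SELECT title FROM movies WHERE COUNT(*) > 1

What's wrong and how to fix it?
Bug: WHERE can't reference COUNT(*); aggregates are computed after WHERE

Fix: Group first, then use HAVING for the count condition

Corrected query:
SELECT title FROM movies GROUP BY title HAVING COUNT(*) > 1

Result:
title       
------------
The Hangover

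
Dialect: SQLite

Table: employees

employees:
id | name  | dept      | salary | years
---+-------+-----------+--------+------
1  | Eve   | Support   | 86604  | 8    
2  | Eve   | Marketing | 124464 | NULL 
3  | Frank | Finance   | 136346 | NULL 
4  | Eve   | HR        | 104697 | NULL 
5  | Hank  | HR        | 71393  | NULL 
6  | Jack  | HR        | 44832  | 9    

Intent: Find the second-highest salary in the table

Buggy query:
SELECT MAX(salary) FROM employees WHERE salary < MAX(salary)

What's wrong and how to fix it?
Bug: The inner MAX is an aggregate inside WHERE, which is not allowed

Fix: Put the inner MAX in a scalar subquery

Corrected query:
SELECT MAX(salary) FROM employees WHERE salary < (SELECT MAX(salary) FROM employees)

Result:
MAX(salary)
-----------
124464     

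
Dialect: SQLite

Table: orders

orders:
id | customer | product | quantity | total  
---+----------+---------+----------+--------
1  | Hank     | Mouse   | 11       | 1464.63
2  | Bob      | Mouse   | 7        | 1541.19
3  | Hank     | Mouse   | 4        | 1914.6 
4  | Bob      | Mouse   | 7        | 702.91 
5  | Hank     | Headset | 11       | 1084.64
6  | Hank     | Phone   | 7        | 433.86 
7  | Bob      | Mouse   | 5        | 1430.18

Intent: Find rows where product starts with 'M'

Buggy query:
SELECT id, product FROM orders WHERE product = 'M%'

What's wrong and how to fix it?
Bug: '=' compares the literal string including the % character; pattern matching needs LIKE

Fix: Use LIKE for wildcard pattern matching

Corrected query:
SELECT id, product FROM orders WHERE product LIKE 'M%'

Result:
id | product
---+--------
1  | Mouse  
2  | Mouse  
3  | Mouse  
4  | Mouse  
7  | Mouse  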